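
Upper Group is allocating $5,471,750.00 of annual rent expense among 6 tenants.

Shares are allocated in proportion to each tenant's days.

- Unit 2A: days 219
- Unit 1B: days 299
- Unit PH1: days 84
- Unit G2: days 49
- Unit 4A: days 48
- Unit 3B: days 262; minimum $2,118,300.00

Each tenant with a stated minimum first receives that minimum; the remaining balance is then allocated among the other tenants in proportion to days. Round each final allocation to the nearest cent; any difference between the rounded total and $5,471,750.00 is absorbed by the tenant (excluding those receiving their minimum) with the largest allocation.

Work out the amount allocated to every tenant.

Minimums first: Unit 3B $2,118,300.00. Residual $3,353,450.00.
Residual split over remaining days 699: Unit 2A 1,050,651.7167 → $1,050,651.72; Unit 1B 1,434,451.4306 → $1,434,451.43; Unit PH1 402,989.6996 → $402,989.70; Unit G2 235,077.3247 → $235,077.32; Unit 4A 230,279.8283 → $230,279.83.

Unit 2A: $1,050,651.72 · Unit 1B: $1,434,451.43 · Unit PH1: $402,989.70 · Unit G2: $235,077.32 · Unit 4A: $230,279.83 · Unit 3B: $2,118,300.00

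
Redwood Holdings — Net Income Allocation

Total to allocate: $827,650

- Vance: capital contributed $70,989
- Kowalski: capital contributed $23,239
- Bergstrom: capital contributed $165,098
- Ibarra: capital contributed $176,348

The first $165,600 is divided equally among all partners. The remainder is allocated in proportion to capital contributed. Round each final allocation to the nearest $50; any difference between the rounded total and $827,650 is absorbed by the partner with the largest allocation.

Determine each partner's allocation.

Vance: $149,250 · Kowalski: $76,700 · Bergstrom: $292,300 · Ibarra: $309,400

First tranche $165,600 split equally: $41,400 each.
Remainder $662,050 by capital contributed (total 435,674): Vance 107,874.85 → $107,850; Kowalski 35,313.97 → $35,300; Bergstrom 250,882.84 → $250,900; Ibarra 267,978.34 → $268,000.
Totals: Vance $41,400 + $107,850 = $149,250; Kowalski $41,400 + $35,300 = $76,700; Bergstrom $41,400 + $250,900 = $292,300; Ibarra $41,400 + $268,000 = $309,400.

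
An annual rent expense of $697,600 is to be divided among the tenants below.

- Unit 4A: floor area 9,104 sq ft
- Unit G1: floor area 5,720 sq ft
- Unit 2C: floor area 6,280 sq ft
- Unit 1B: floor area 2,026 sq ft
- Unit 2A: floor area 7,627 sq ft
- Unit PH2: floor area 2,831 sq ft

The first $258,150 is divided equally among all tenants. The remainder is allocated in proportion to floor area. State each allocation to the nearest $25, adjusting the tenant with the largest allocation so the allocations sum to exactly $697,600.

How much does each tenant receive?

Unit 4A: $162,100; Unit G1: $117,875; Unit 2C: $125,200; Unit 1B: $69,525; Unit 2A: $142,825; Unit PH2: $80,075

Equal tier: $258,150 ÷ 6 = $43,025 apiece.
Remainder $439,450 by floor area (total 33,588): Unit 4A 119,112.56 → $119,125; Unit G1 74,837.86 → $74,850; Unit 2C 82,164.64 → $82,175; Unit 1B 26,507.26 → $26,500; Unit 2A 99,788.17 → $99,800; Unit PH2 37,039.51 → $37,050.
Rounding difference −$50 on remainder applied to Unit 4A.
Totals: Unit 4A $43,025 + $119,075 = $162,100; Unit G1 $43,025 + $74,850 = $117,875; Unit 2C $43,025 + $82,175 = $125,200; Unit 1B $43,025 + $26,500 = $69,525; Unit 2A $43,025 + $99,800 = $142,825; Unit PH2 $43,025 + $37,050 = $80,075.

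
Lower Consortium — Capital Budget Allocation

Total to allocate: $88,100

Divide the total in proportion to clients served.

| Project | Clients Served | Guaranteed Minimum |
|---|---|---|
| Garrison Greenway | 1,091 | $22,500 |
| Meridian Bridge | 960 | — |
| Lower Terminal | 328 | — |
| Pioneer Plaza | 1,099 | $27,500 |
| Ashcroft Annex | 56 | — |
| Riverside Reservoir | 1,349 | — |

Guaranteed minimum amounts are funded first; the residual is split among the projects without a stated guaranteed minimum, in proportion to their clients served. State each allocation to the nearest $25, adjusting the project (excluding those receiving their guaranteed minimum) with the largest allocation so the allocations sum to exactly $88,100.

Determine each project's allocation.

Fund the minimums — Garrison Greenway $22,500; Pioneer Plaza $27,500. Balance $38,100.
Balance split over remaining clients served 2,693: Meridian Bridge 13,581.88 → $13,575; Lower Terminal 4,640.48 → $4,650; Ashcroft Annex 792.28 → $800; Riverside Reservoir 19,085.37 → $19,075.

Garrison Greenway: $22,500 | Meridian Bridge: $13,575 | Lower Terminal: $4,650 | Pioneer Plaza: $27,500 | Ashcroft Annex: $800 | Riverside Reservoir: $19,075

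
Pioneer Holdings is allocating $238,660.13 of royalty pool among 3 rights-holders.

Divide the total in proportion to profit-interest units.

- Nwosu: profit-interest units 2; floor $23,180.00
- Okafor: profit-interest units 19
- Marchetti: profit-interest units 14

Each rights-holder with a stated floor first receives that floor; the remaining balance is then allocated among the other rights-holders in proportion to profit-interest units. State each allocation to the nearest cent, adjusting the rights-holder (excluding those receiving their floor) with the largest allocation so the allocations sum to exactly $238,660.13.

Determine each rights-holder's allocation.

Nwosu: $23,180.00; Okafor: $124,064.32; Marchetti: $91,415.81

Guaranteed amounts: Nwosu $23,180.00. Residual $215,480.13.
Residual split over remaining profit-interest units 33: Okafor 124,064.3173 → $124,064.32; Marchetti 91,415.8127 → $91,415.81.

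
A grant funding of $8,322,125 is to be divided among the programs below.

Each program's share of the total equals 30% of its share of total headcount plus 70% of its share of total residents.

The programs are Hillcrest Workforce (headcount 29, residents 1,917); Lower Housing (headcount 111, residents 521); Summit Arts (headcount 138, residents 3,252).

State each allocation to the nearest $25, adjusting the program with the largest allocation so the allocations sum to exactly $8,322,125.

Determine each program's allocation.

Totals — headcount 278, residents 5,690.
Composite weights (30% headcount + 70% residents): Hillcrest Workforce 0.2671; Lower Housing 0.1839; Summit Arts 0.5490.
Raw shares: Hillcrest Workforce 2,223,087.27; Lower Housing 1,530,264.66; Summit Arts 4,568,773.07.
After rounding ($25): Hillcrest Workforce $2,223,075; Lower Housing $1,530,275; Summit Arts $4,568,775. Sum = $8,322,125.
No rounding difference to absorb.

Hillcrest Workforce: $2,223,075 · Lower Housing: $1,530,275 · Summit Arts: $4,568,775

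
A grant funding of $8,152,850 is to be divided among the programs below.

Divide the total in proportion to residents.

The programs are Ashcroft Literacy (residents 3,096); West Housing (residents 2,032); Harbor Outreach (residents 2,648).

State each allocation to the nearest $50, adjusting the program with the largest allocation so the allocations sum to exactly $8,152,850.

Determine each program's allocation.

Residents total: 7,776.
Proportional shares: Ashcroft Literacy 3,096/7,776 × $8,152,850 = 3,246,042.13; West Housing 2,032/7,776 × $8,152,850 = 2,130,477.26; Harbor Outreach 2,648/7,776 × $8,152,850 = 2,776,330.61.
At nearest $50: Ashcroft Literacy $3,246,050; West Housing $2,130,500; Harbor Outreach $2,776,350. Sum = $8,152,900.
Difference $8,152,850 − $8,152,900 = −$50 applied to largest allocation (Ashcroft Literacy): Ashcroft Literacy becomes $3,246,000.

Ashcroft Literacy: $3,246,000 · West Housing: $2,130,500 · Harbor Outreach: $2,776,350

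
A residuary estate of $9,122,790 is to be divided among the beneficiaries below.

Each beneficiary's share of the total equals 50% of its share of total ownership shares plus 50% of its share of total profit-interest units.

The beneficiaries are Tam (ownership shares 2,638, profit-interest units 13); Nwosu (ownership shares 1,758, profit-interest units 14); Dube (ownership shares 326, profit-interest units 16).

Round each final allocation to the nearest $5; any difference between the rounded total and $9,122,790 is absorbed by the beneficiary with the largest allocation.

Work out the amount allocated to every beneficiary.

Tam: $3,927,305 | Nwosu: $3,183,310 | Dube: $2,012,175

Ownership shares total 4,722; profit-interest units total 43.
Combined weights (50% ownership shares + 50% profit-interest units): Tam 0.4305; Nwosu 0.3489; Dube 0.2206.
Raw shares: Tam 3,927,302.55; Nwosu 3,183,312.13; Dube 2,012,175.32.
At nearest $5: Tam $3,927,305; Nwosu $3,183,310; Dube $2,012,175. Sum = $9,122,790.
Sum already equals the total — no adjustment.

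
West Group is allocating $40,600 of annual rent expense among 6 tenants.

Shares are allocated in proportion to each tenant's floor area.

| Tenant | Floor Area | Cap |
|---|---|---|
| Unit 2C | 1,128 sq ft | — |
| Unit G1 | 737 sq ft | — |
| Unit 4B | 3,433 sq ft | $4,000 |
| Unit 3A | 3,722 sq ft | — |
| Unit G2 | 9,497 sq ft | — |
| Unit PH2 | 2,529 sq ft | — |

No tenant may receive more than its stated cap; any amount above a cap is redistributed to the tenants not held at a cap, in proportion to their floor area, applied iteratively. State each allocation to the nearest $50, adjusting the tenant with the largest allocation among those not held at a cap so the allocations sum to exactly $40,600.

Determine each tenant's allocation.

Unit 2C: $2,350; Unit G1: $1,550; Unit 4B: $4,000; Unit 3A: $7,750; Unit G2: $19,700; Unit PH2: $5,250

Sum of floor area: 21,046.
Unconstrained shares: Unit 2C 2,176.03; Unit G1 1,421.75; Unit 4B 6,622.63; Unit 3A 7,180.14; Unit G2 18,320.74; Unit PH2 4,878.71.
Capped: Unit 4B ($4,000); remaining pool $36,600 reallocated over remaining floor area 17,613.
Redistributed shares: Unit 2C 2,344.00 → $2,350; Unit G1 1,531.49 → $1,550; Unit 3A 7,734.36 → $7,750; Unit G2 19,734.87 → $19,750; Unit PH2 5,255.29 → $5,250.
Rounding difference −$50 applied to Unit G2 → $19,700.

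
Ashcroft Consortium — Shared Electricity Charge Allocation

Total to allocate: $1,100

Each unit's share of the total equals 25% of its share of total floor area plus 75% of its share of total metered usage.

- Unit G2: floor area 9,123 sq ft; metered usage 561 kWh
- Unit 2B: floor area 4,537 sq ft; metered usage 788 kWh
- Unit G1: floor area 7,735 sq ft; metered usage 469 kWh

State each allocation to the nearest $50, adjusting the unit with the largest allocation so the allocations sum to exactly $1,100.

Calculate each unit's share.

Unit G2: $350; Unit 2B: $450; Unit G1: $300

Floor area total 21,395; metered usage total 1,818.
Blended shares (25% floor area + 75% metered usage): Unit G2 0.3380; Unit 2B 0.3781; Unit G1 0.2839.
Unrounded shares: Unit G2 371.84; Unit 2B 415.91; Unit G1 312.25.
Rounded to nearest $50: Unit G2 $350; Unit 2B $400; Unit G1 $300. Sum = $1,050.
Difference $1,100 − $1,050 = +$50 applied to largest allocation (Unit 2B): Unit 2B becomes $450.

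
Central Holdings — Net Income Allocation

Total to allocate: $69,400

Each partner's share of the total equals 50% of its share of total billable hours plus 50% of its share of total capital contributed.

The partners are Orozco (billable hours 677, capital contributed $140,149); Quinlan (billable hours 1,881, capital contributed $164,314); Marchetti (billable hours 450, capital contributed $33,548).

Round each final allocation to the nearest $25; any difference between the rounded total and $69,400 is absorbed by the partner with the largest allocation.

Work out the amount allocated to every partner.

Totals — billable hours 3,008, capital contributed 338,011.
Blended shares (50% billable hours + 50% capital contributed): Orozco 0.3198; Quinlan 0.5557; Marchetti 0.1244.
Proportional shares: Orozco 22,197.42; Quinlan 38,567.41; Marchetti 8,635.17.
At nearest $25: Orozco $22,200; Quinlan $38,575; Marchetti $8,625. Sum = $69,400.
Sum already equals the total — no adjustment.

Orozco: $22,200 · Quinlan: $38,575 · Marchetti: $8,625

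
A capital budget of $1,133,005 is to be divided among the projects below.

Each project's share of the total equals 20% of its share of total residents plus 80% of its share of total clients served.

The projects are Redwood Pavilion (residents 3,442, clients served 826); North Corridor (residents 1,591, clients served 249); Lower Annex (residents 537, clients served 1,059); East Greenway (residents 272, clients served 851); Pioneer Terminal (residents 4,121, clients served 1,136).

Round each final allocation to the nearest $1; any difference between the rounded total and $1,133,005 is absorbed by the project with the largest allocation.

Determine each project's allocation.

Residents total 9,963; clients served total 4,121.
Combined weights (20% residents + 80% clients served): Redwood Pavilion 0.2294; North Corridor 0.0803; Lower Annex 0.2164; East Greenway 0.1707; Pioneer Terminal 0.3033.
Raw shares: Redwood Pavilion 259,962.43; North Corridor 90,953.06; Lower Annex 245,138.16; East Greenway 193,361.83; Pioneer Terminal 343,589.53.
At nearest $1: Redwood Pavilion $259,962; North Corridor $90,953; Lower Annex $245,138; East Greenway $193,362; Pioneer Terminal $343,590. Sum = $1,133,005.
No rounding difference to absorb.

Redwood Pavilion: $259,962 · North Corridor: $90,953 · Lower Annex: $245,138 · East Greenway: $193,362 · Pioneer Terminal: $343,590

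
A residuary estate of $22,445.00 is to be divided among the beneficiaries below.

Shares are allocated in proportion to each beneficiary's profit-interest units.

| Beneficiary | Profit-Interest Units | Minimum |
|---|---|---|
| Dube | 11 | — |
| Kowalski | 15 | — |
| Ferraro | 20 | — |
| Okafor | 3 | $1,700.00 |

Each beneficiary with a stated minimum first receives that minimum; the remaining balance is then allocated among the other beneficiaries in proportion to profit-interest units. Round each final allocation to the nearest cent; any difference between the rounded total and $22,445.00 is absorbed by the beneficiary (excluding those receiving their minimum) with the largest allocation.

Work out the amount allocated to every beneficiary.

Dube: $4,960.76 · Kowalski: $6,764.67 · Ferraro: $9,019.57 · Okafor: $1,700.00

Minimums first: Okafor $1,700.00. Residual $20,745.00.
Residual split over remaining profit-interest units 46: Dube 4,960.7609 → $4,960.76; Kowalski 6,764.6739 → $6,764.67; Ferraro 9,019.5652 → $9,019.57.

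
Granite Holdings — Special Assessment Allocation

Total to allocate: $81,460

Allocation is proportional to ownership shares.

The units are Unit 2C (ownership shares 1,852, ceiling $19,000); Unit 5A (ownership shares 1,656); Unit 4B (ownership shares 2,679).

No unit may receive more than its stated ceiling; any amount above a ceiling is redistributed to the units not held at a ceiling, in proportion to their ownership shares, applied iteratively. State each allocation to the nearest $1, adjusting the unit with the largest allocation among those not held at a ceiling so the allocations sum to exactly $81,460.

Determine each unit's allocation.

Combined ownership shares = 6,187.
Proportional shares (ignoring caps): Unit 2C 24,384.02; Unit 5A 21,803.42; Unit 4B 35,272.56.
Capped: Unit 2C ($19,000); remaining pool $62,460 reallocated over remaining ownership shares 4,335.
Remaining shares: Unit 5A 23,860.15 → $23,860; Unit 4B 38,599.85 → $38,600.

Unit 2C: $19,000 | Unit 5A: $23,860 | Unit 4B: $38,600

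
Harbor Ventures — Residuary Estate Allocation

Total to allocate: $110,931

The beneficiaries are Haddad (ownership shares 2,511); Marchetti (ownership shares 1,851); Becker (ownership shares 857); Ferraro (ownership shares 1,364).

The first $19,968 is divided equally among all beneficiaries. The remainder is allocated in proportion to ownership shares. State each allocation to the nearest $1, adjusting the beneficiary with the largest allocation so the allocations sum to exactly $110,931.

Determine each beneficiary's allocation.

Haddad: $39,688 | Marchetti: $30,569 | Becker: $16,834 | Ferraro: $23,840

$19,968 shared equally gives $4,992 per beneficiary.
Remainder $90,963 by ownership shares (total 6,583): Haddad 34,696.66 → $34,697; Marchetti 25,576.87 → $25,577; Becker 11,841.91 → $11,842; Ferraro 18,847.57 → $18,848.
Rounding difference −$1 on remainder applied to Haddad.
Totals: Haddad $4,992 + $34,696 = $39,688; Marchetti $4,992 + $25,577 = $30,569; Becker $4,992 + $11,842 = $16,834; Ferraro $4,992 + $18,848 = $23,840.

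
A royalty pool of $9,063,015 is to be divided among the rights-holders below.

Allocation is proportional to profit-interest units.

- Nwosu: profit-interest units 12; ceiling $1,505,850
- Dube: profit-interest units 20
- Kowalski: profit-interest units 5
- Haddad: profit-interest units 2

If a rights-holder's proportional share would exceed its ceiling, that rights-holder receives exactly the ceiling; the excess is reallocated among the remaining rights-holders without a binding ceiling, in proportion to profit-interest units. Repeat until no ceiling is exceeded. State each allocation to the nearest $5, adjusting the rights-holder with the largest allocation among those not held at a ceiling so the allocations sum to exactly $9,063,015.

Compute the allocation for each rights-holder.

Sum of profit-interest units: 39.
Proportional shares (ignoring caps): Nwosu 2,788,620.00; Dube 4,647,700.00; Kowalski 1,161,925.00; Haddad 464,770.00.
Cap binds for Nwosu ($1,505,850); remaining pool $7,557,165 reallocated over remaining profit-interest units 27.
Redistributed shares: Dube 5,597,900.00 → $5,597,900; Kowalski 1,399,475.00 → $1,399,475; Haddad 559,790.00 → $559,790.

Nwosu: $1,505,850 | Dube: $5,597,900 | Kowalski: $1,399,475 | Haddad: $559,790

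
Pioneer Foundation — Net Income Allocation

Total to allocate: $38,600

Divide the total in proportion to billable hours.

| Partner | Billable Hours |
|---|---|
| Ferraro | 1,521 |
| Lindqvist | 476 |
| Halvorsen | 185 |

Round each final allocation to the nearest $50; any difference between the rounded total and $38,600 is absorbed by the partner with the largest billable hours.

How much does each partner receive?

Ferraro: $26,950 · Lindqvist: $8,400 · Halvorsen: $3,250

Sum of billable hours: 2,182.
Proportional shares: Ferraro 1,521/2,182 × $38,600 = 26,906.78; Lindqvist 476/2,182 × $38,600 = 8,420.53; Halvorsen 185/2,182 × $38,600 = 3,272.69.
After rounding ($50): Ferraro $26,900; Lindqvist $8,400; Halvorsen $3,250. Sum = $38,550.
Difference $38,600 − $38,550 = +$50 applied to largest billable hours (Ferraro): Ferraro becomes $26,950.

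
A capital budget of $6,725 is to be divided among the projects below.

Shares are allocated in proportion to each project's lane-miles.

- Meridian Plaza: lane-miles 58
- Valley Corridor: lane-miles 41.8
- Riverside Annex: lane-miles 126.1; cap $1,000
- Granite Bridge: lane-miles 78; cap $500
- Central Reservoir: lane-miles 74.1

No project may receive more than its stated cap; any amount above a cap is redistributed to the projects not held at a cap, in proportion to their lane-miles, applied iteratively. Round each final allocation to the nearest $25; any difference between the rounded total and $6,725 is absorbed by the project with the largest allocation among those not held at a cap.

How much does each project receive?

Combined lane-miles = 378.
Proportional shares (ignoring caps): Meridian Plaza 1,031.88; Valley Corridor 743.66; Riverside Annex 2,243.45; Granite Bridge 1,387.70; Central Reservoir 1,318.31.
Cap binds for Riverside Annex ($1,000), Granite Bridge ($500); remaining pool $5,225 reallocated over remaining lane-miles 173.9.
Remaining shares: Meridian Plaza 1,742.67 → $1,750; Valley Corridor 1,255.92 → $1,250; Central Reservoir 2,226.41 → $2,225.

Meridian Plaza: $1,750; Valley Corridor: $1,250; Riverside Annex: $1,000; Granite Bridge: $500; Central Reservoir: $2,225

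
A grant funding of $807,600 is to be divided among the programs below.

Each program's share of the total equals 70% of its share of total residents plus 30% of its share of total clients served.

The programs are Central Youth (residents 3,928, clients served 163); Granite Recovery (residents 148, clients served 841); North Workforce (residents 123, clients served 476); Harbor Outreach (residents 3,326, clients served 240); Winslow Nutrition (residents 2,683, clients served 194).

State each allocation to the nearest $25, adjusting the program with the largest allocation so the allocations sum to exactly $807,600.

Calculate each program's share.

Totals — residents 10,208, clients served 1,914.
Combined weights (70% residents + 30% clients served): Central Youth 0.2949; Granite Recovery 0.1420; North Workforce 0.0830; Harbor Outreach 0.2657; Winslow Nutrition 0.2144.
Proportional shares: Central Youth 238,166.05; Granite Recovery 114,652.62; North Workforce 67,065.29; Harbor Outreach 214,574.13; Winslow Nutrition 173,141.91.
Rounded to nearest $25: Central Youth $238,175; Granite Recovery $114,650; North Workforce $67,075; Harbor Outreach $214,575; Winslow Nutrition $173,150. Sum = $807,625.
Difference $807,600 − $807,625 = −$25 applied to largest allocation (Central Youth): Central Youth becomes $238,150.

Central Youth: $238,150 · Granite Recovery: $114,650 · North Workforce: $67,075 · Harbor Outreach: $214,575 · Winslow Nutrition: $173,150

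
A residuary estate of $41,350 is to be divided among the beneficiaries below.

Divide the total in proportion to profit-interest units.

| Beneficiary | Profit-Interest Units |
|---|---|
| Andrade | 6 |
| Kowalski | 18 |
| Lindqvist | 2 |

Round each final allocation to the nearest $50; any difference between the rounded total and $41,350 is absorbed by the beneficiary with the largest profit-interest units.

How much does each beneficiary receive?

Andrade: $9,550 · Kowalski: $28,600 · Lindqvist: $3,200

Combined profit-interest units = 26.
Raw shares: Andrade 6/26 × $41,350 = 9,542.31; Kowalski 18/26 × $41,350 = 28,626.92; Lindqvist 2/26 × $41,350 = 3,180.77.
After rounding ($50): Andrade $9,550; Kowalski $28,650; Lindqvist $3,200. Sum = $41,400.
Difference $41,350 − $41,400 = −$50 applied to largest profit-interest units (Kowalski): Kowalski becomes $28,600.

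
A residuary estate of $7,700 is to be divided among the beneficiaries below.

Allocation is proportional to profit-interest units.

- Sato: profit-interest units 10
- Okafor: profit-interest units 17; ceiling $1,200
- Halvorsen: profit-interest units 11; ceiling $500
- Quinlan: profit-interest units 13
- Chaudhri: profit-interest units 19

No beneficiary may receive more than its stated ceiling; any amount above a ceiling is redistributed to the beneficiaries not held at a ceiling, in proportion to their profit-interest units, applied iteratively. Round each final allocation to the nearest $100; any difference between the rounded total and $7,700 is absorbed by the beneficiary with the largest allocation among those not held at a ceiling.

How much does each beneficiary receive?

Combined profit-interest units = 70.
Proportional shares (ignoring caps): Sato 1,100.00; Okafor 1,870.00; Halvorsen 1,210.00; Quinlan 1,430.00; Chaudhri 2,090.00.
Held at cap: Okafor ($1,200), Halvorsen ($500); residual $6,000 reallocated over remaining profit-interest units 42.
Shares after redistribution: Sato 1,428.57 → $1,400; Quinlan 1,857.14 → $1,900; Chaudhri 2,714.29 → $2,700.

Sato: $1,400; Okafor: $1,200; Halvorsen: $500; Quinlan: $1,900; Chaudhri: $2,700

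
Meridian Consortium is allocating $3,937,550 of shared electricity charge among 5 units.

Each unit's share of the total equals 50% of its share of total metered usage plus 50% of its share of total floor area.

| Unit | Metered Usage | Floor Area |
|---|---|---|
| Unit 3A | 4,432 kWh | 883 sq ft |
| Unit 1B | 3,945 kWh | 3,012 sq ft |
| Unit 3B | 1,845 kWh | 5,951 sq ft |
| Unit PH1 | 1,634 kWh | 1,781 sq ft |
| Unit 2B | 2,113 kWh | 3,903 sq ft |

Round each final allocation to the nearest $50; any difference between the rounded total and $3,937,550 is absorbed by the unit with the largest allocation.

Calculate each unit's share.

Unit 3A: $736,600; Unit 1B: $937,850; Unit 3B: $1,014,400; Unit PH1: $456,100; Unit 2B: $792,600

Metered usage total 13,969; floor area total 15,530.
Combined weights (50% metered usage + 50% floor area): Unit 3A 0.1871; Unit 1B 0.2382; Unit 3B 0.2576; Unit PH1 0.1158; Unit 2B 0.2013.
Unrounded shares: Unit 3A 736,581.06; Unit 1B 937,842.22; Unit 3B 1,014,454.62; Unit PH1 456,075.71; Unit 2B 792,596.40.
Rounded to nearest $50: Unit 3A $736,600; Unit 1B $937,850; Unit 3B $1,014,450; Unit PH1 $456,100; Unit 2B $792,600. Sum = $3,937,600.
Difference $3,937,550 − $3,937,600 = −$50 applied to largest allocation (Unit 3B): Unit 3B becomes $1,014,400.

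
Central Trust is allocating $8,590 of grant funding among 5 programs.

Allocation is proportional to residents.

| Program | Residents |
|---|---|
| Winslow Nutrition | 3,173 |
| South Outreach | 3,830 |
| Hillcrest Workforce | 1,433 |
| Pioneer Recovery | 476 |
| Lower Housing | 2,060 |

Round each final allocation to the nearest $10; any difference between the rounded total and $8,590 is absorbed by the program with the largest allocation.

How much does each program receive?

Winslow Nutrition: $2,480 · South Outreach: $3,010 · Hillcrest Workforce: $1,120 · Pioneer Recovery: $370 · Lower Housing: $1,610

Total residents = 10,972.
Proportional shares: Winslow Nutrition 3,173/10,972 × $8,590 = 2,484.15; South Outreach 3,830/10,972 × $8,590 = 2,998.51; Hillcrest Workforce 1,433/10,972 × $8,590 = 1,121.90; Pioneer Recovery 476/10,972 × $8,590 = 372.66; Lower Housing 2,060/10,972 × $8,590 = 1,612.78.
At nearest $10: Winslow Nutrition $2,480; South Outreach $3,000; Hillcrest Workforce $1,120; Pioneer Recovery $370; Lower Housing $1,610. Sum = $8,580.
Difference $8,590 − $8,580 = +$10 applied to largest allocation (South Outreach): South Outreach becomes $3,010.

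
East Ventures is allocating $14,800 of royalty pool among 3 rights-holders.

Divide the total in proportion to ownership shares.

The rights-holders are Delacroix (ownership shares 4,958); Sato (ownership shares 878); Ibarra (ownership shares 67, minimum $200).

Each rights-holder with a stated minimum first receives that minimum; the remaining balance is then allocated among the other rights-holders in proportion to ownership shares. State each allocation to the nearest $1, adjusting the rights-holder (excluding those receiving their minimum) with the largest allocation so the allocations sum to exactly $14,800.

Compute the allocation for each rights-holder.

Fund the minimums — Ibarra $200. Residual $14,600.
Residual split over remaining ownership shares 5,836: Delacroix 12,403.496 → $12,403; Sato 2,196.504 → $2,197.

Delacroix: $12,403; Sato: $2,197; Ibarra: $200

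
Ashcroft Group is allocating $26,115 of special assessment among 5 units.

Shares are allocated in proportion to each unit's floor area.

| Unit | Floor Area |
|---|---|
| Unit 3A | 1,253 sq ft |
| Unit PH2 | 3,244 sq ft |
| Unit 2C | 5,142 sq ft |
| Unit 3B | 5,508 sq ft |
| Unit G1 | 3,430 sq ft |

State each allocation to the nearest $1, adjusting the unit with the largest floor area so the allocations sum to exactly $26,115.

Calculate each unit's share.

Total floor area = 1,253 + 3,244 + 5,142 + 5,508 + 3,430 = 18,577.
Raw shares: Unit 3A 1,761.43; Unit PH2 4,560.32; Unit 2C 7,228.47; Unit 3B 7,742.98; Unit G1 4,821.79.
After rounding ($1): Unit 3A $1,761; Unit PH2 $4,560; Unit 2C $7,228; Unit 3B $7,743; Unit G1 $4,822. Sum = $26,114.
Difference $26,115 − $26,114 = +$1 applied to largest floor area (Unit 3B): Unit 3B becomes $7,744.

Unit 3A: $1,761 · Unit PH2: $4,560 · Unit 2C: $7,228 · Unit 3B: $7,744 · Unit G1: $4,822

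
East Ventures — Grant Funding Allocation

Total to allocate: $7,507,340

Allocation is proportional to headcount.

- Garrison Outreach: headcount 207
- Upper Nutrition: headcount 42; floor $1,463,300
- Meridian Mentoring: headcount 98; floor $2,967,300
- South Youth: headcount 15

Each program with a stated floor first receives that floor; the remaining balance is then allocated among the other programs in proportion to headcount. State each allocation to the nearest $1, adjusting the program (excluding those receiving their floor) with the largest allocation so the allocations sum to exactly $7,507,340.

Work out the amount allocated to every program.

Guaranteed amounts: Upper Nutrition $1,463,300; Meridian Mentoring $2,967,300. Balance $3,076,740.
Balance split over remaining headcount 222: Garrison Outreach 2,868,852.16 → $2,868,852; South Youth 207,887.84 → $207,888.

Garrison Outreach: $2,868,852; Upper Nutrition: $1,463,300; Meridian Mentoring: $2,967,300; South Youth: $207,888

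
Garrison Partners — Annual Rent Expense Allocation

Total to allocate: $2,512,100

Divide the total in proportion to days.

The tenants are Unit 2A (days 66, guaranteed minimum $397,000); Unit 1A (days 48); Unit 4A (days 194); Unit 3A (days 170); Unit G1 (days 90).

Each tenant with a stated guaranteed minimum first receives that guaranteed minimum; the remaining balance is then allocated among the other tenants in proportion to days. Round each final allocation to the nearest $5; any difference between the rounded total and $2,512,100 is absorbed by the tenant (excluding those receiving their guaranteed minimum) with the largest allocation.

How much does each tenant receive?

Minimums first: Unit 2A $397,000. Remaining pool $2,115,100.
Remaining pool split over remaining days 502: Unit 1A 202,240.64 → $202,240; Unit 4A 817,389.24 → $817,390; Unit 3A 716,268.92 → $716,270; Unit G1 379,201.20 → $379,200.

Unit 2A: $397,000 · Unit 1A: $202,240 · Unit 4A: $817,390 · Unit 3A: $716,270 · Unit G1: $379,200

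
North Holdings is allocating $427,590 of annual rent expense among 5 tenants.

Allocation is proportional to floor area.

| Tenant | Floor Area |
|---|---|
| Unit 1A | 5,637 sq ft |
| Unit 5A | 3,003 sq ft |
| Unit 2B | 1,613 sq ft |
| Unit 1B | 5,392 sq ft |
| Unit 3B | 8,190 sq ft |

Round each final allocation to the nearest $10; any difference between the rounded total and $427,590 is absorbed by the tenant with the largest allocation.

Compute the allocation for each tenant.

Unit 1A: $101,130; Unit 5A: $53,870; Unit 2B: $28,940; Unit 1B: $96,730; Unit 3B: $146,920

Combined floor area = 23,835.
Proportional shares: Unit 1A 5,637/23,835 × $427,590 = 101,125.44; Unit 5A 3,003/23,835 × $427,590 = 53,872.57; Unit 2B 1,613/23,835 × $427,590 = 28,936.55; Unit 1B 5,392/23,835 × $427,590 = 96,730.24; Unit 3B 8,190/23,835 × $427,590 = 146,925.20.
After rounding ($10): Unit 1A $101,130; Unit 5A $53,870; Unit 2B $28,940; Unit 1B $96,730; Unit 3B $146,930. Sum = $427,600.
Difference $427,590 − $427,600 = −$10 applied to largest allocation (Unit 3B): Unit 3B becomes $146,920.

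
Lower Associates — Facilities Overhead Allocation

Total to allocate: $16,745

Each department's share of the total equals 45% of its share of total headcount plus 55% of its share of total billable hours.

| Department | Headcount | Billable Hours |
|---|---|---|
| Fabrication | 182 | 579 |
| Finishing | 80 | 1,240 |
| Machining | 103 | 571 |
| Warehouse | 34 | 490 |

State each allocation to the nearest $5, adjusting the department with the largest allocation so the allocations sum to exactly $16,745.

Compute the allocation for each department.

Totals — headcount 399, billable hours 2,880.
Blended shares (45% headcount + 55% billable hours): Fabrication 0.3158; Finishing 0.3270; Machining 0.2252; Warehouse 0.1319.
Raw shares: Fabrication 5,288.68; Finishing 5,476.14; Machining 3,771.15; Warehouse 2,209.04.
After rounding ($5): Fabrication $5,290; Finishing $5,475; Machining $3,770; Warehouse $2,210. Sum = $16,745.
Rounded total matches; no reconciliation needed.

Fabrication: $5,290 · Finishing: $5,475 · Machining: $3,770 · Warehouse: $2,210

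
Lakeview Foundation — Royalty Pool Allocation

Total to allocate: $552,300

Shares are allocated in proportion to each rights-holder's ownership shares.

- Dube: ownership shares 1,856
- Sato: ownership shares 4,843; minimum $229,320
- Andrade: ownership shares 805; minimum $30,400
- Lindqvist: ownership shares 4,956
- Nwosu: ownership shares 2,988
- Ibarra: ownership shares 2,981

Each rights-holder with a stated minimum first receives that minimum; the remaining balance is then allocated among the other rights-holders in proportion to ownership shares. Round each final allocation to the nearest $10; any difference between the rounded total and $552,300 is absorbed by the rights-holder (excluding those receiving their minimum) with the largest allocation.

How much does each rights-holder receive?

Minimums first: Sato $229,320; Andrade $30,400. Remaining pool $292,580.
Remaining pool split over remaining ownership shares 12,781: Dube 42,487.17 → $42,490; Lindqvist 113,451.72 → $113,450; Nwosu 68,400.68 → $68,400; Ibarra 68,240.43 → $68,240.

Dube: $42,490 | Sato: $229,320 | Andrade: $30,400 | Lindqvist: $113,450 | Nwosu: $68,400 | Ibarra: $68,240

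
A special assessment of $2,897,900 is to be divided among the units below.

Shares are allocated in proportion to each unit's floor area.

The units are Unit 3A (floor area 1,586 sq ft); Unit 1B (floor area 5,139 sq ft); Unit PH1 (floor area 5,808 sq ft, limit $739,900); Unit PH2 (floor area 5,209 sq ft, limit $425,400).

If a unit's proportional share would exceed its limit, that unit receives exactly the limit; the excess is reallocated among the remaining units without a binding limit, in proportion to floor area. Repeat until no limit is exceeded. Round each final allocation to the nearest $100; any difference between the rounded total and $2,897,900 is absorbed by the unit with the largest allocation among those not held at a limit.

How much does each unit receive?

Combined floor area = 17,742.
Pro-rata shares before constraints: Unit 3A 259,050.24; Unit 1B 839,381.59; Unit PH1 948,653.09; Unit PH2 850,815.08.
Held at cap: Unit PH1 ($739,900), Unit PH2 ($425,400); balance $1,732,600 reallocated over remaining floor area 6,725.
Redistributed shares: Unit 3A 408,610.20 → $408,600; Unit 1B 1,323,989.80 → $1,324,000.

Unit 3A: $408,600 | Unit 1B: $1,324,000 | Unit PH1: $739,900 | Unit PH2: $425,400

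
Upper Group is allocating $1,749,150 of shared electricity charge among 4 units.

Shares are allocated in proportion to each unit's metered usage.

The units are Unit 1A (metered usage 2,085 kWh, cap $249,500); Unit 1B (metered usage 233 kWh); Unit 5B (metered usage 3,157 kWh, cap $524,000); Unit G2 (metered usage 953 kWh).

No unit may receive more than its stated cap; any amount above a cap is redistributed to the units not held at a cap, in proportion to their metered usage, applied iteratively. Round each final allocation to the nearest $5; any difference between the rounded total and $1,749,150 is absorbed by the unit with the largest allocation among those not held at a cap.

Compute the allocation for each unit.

Unit 1A: $249,500; Unit 1B: $191,675; Unit 5B: $524,000; Unit G2: $783,975

Combined metered usage = 6,428.
Pro-rata shares before constraints: Unit 1A 567,358.08; Unit 1B 63,402.61; Unit 5B 859,064.49; Unit G2 259,324.82.
Cap binds for Unit 1A ($249,500), Unit 5B ($524,000); remaining pool $975,650 reallocated over remaining metered usage 1,186.
Shares after redistribution: Unit 1B 191,674.92 → $191,675; Unit G2 783,975.08 → $783,975.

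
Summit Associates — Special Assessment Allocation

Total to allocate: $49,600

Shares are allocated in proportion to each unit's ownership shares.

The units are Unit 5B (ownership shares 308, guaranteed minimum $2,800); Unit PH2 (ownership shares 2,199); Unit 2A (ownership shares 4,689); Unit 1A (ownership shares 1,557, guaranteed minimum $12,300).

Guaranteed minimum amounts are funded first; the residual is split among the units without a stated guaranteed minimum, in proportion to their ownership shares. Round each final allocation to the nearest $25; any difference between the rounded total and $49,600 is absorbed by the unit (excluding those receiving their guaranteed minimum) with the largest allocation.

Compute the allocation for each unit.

Guaranteed amounts: Unit 5B $2,800; Unit 1A $12,300. Residual $34,500.
Residual split over remaining ownership shares 6,888: Unit PH2 11,014.16 → $11,025; Unit 2A 23,485.84 → $23,475.

Unit 5B: $2,800; Unit PH2: $11,025; Unit 2A: $23,475; Unit 1A: $12,300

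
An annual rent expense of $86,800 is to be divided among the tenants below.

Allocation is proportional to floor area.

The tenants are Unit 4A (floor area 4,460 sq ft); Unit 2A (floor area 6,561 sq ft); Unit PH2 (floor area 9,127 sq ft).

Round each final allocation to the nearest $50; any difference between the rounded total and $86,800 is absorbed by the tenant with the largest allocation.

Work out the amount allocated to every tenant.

Unit 4A: $19,200 | Unit 2A: $28,250 | Unit PH2: $39,350

Total floor area = 20,148.
Pro-rata amounts: Unit 4A 4,460/20,148 × $86,800 = 19,214.21; Unit 2A 6,561/20,148 × $86,800 = 28,265.57; Unit PH2 9,127/20,148 × $86,800 = 39,320.21.
After rounding ($50): Unit 4A $19,200; Unit 2A $28,250; Unit PH2 $39,300. Sum = $86,750.
Difference $86,800 − $86,750 = +$50 applied to largest allocation (Unit PH2): Unit PH2 becomes $39,350.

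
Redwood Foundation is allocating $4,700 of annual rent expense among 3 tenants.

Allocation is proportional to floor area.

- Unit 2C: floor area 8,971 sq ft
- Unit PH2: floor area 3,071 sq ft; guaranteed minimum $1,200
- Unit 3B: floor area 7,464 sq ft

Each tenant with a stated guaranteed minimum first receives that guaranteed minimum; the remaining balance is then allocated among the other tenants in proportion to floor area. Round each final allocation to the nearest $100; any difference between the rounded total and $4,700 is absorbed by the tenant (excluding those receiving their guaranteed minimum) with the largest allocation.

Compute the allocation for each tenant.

Unit 2C: $1,900 · Unit PH2: $1,200 · Unit 3B: $1,600

Minimums first: Unit PH2 $1,200. Balance $3,500.
Balance split over remaining floor area 16,435: Unit 2C 1,910.47 → $1,900; Unit 3B 1,589.53 → $1,600.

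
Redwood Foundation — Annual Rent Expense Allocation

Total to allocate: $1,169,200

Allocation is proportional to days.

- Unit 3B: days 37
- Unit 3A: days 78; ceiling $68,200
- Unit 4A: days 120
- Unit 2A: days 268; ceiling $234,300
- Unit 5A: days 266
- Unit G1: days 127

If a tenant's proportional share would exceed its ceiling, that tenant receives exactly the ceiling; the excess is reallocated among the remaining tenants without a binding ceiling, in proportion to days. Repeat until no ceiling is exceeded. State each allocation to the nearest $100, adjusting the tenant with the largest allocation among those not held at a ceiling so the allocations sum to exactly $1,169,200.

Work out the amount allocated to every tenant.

Unit 3B: $58,300 · Unit 3A: $68,200 · Unit 4A: $189,100 · Unit 2A: $234,300 · Unit 5A: $419,200 · Unit G1: $200,100

Total days = 896.
Proportional shares (ignoring caps): Unit 3B 48,281.70; Unit 3A 101,783.04; Unit 4A 156,589.29; Unit 2A 349,716.07; Unit 5A 347,106.25; Unit G1 165,723.66.
Capped: Unit 3A ($68,200), Unit 2A ($234,300); balance $866,700 reallocated over remaining days 550.
Redistributed shares: Unit 3B 58,305.27 → $58,300; Unit 4A 189,098.18 → $189,100; Unit 5A 419,167.64 → $419,200; Unit G1 200,128.91 → $200,100.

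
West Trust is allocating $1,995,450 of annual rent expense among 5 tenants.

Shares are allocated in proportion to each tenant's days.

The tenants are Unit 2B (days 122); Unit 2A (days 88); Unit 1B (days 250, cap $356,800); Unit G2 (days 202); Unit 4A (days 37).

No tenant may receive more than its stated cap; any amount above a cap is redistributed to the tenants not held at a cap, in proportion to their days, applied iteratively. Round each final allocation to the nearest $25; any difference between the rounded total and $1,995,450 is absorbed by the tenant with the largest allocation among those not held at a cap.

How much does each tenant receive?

Unit 2B: $445,250 · Unit 2A: $321,150 · Unit 1B: $356,800 · Unit G2: $737,225 · Unit 4A: $135,025

Total days = 699.
Unconstrained shares: Unit 2B 348,275.97; Unit 2A 251,215.45; Unit 1B 713,680.26; Unit G2 576,653.65; Unit 4A 105,624.68.
Capped: Unit 1B ($356,800); remaining pool $1,638,650 reallocated over remaining days 449.
Shares after redistribution: Unit 2B 445,245.66 → $445,250; Unit 2A 321,160.80 → $321,150; Unit G2 737,210.02 → $737,200; Unit 4A 135,033.52 → $135,025.
Rounding difference +$25 applied to Unit G2 → $737,225.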